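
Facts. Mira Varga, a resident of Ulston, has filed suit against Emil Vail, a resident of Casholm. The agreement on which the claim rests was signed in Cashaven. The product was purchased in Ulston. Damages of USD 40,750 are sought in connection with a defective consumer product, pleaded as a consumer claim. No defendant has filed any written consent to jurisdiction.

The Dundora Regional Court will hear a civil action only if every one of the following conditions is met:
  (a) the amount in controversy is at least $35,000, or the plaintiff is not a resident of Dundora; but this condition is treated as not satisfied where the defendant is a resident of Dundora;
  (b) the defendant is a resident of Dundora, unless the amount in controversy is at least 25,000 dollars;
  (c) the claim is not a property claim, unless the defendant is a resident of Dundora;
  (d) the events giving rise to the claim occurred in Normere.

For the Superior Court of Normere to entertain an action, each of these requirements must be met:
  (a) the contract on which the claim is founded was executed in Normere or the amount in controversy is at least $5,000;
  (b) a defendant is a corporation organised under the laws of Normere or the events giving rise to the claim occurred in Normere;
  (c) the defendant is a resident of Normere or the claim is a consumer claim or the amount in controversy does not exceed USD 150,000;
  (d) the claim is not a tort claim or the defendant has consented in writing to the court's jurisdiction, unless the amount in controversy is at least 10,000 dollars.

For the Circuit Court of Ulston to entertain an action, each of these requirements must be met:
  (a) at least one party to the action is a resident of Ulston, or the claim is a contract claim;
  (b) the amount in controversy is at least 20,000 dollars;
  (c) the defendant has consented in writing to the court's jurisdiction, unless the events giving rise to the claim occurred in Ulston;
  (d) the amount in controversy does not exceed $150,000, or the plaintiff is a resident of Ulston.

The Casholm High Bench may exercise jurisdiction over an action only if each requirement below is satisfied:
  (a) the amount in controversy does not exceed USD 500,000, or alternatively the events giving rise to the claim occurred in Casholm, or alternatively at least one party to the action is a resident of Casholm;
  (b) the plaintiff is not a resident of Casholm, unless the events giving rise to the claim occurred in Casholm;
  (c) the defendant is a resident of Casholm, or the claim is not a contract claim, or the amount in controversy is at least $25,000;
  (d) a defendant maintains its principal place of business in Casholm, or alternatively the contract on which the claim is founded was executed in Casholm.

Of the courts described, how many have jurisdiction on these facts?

The Dundora Regional Court:
  (a) The amount in controversy is USD 40,750, which meets the USD 35,000 floor, so one alternative holds. The exception is not triggered, since the defendant resides in Casholm, not Dundora. Met.
  (b) The defendant resides in Casholm, not Dundora. However, the amount in controversy is $40,750, which meets the $25,000 floor, so the 'unless' proviso supplies this condition. Met.
  (c) The claim is a consumer claim, not a property claim. Condition met.
  (d) The operative events occurred in Ulston, not Normere. Not satisfied.
  → At least one condition fails; no jurisdiction.
The Superior Court of Normere:
  (a) The amount in controversy is USD 40,750, which meets the $5,000 floor, so this disjunct is met. Met.
  (b) No defendant is a corporation; the operative events occurred in Ulston, not Normere — no alternative holds. Fails.
  (c) The claim is a consumer claim — that alternative is enough. Met.
  (d) The claim is a consumer claim, not a tort claim, so this disjunct is met. Condition met.
  → The court lacks jurisdiction.
The Circuit Court of Ulston:
  (a) Mira Varga resides in Ulston — that alternative is enough. Met.
  (b) The amount in controversy is 40,750 dollars, which meets the USD 20,000 floor. Condition met.
  (c) No such written consent has been filed. The proviso rescues it, though: the operative events occurred in Ulston. Condition met.
  (d) The amount in controversy is 40,750 dollars, within the USD 150,000 ceiling, which satisfies one of the alternatives. Condition met.
  → All conditions met; jurisdiction exists.
The Casholm High Bench:
  (a) The amount in controversy is USD 40,750, within the USD 500,000 ceiling, so this disjunct is met. Met.
  (b) The plaintiff resides in Ulston, which is not Casholm. Met.
  (c) The defendant resides in Casholm — that alternative is enough. Met.
  (d) No defendant is a corporation; the contract was executed in Cashaven, not Casholm — every alternative fails. Not met.
  → No jurisdiction.
Courts with jurisdiction: the Circuit Court of Ulston — 1 in total.

1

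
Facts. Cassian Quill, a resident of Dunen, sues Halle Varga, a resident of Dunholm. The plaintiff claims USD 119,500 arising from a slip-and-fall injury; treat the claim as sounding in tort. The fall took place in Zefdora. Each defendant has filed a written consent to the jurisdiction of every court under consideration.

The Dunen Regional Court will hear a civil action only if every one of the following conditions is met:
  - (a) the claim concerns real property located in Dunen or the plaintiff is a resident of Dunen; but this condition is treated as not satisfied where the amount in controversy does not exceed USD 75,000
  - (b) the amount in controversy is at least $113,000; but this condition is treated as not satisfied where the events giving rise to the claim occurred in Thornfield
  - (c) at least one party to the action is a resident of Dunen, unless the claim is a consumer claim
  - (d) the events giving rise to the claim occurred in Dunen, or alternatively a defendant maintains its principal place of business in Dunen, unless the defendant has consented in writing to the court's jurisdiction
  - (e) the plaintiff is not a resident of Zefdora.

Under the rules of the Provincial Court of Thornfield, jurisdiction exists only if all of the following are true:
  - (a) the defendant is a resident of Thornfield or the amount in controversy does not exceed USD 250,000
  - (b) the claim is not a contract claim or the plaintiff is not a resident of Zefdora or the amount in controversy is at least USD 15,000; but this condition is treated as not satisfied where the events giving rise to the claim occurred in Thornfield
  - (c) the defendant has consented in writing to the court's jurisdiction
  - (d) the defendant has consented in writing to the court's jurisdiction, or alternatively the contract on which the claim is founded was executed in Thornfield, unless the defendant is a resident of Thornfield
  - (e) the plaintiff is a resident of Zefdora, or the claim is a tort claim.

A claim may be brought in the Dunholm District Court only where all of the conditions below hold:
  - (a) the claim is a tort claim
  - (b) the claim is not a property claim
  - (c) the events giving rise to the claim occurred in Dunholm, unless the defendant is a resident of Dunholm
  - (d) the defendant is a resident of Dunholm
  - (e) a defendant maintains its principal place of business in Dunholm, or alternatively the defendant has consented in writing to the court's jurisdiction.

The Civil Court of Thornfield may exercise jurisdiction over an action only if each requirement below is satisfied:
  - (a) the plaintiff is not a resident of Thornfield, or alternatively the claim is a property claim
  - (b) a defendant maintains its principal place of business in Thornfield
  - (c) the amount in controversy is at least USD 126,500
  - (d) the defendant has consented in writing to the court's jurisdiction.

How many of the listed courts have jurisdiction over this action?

The Dunen Regional Court:
  (a) The plaintiff resides in Dunen, so one alternative holds. The carve-out does not apply: the amount in controversy is USD 119,500, above the USD 75,000 ceiling. Condition met.
  (b) The amount in controversy is $119,500, which meets the USD 113,000 floor. The carve-out does not apply: the operative events occurred in Zefdora, not Thornfield. Condition met.
  (c) Cassian Quill resides in Dunen. Satisfied.
  (d) The operative events occurred in Zefdora, not Dunen; no defendant is a corporation — no alternative holds. However, every defendant has filed written consent, so the 'unless' proviso supplies this condition. Condition met.
  (e) The plaintiff resides in Dunen, which is not Zefdora. Met.
  → Every requirement is satisfied — jurisdiction.
The Provincial Court of Thornfield:
  (a) The amount in controversy is $119,500, within the $250,000 ceiling, so one alternative holds. Condition met.
  (b) The claim is a tort claim, not a contract claim — that alternative is enough. The exception is not triggered, since the operative events occurred in Zefdora, not Thornfield. Condition met.
  (c) Every defendant has filed written consent. Met.
  (d) Every defendant has filed written consent, so this disjunct is met. Met.
  (e) The claim is a tort claim — that alternative is enough. Condition met.
  → All conditions met; jurisdiction exists.
The Dunholm District Court:
  (a) The claim is a tort claim. Condition met.
  (b) The claim is a tort claim, not a property claim. Satisfied.
  (c) The operative events occurred in Zefdora, not Dunholm. But the defendant resides in Dunholm, and the 'unless' clause therefore excuses the requirement. Satisfied.
  (d) The defendant resides in Dunholm. Condition met.
  (e) Every defendant has filed written consent, which satisfies one of the alternatives. Met.
  → The court has jurisdiction.
The Civil Court of Thornfield:
  (a) The plaintiff resides in Dunen, which is not Thornfield, so this disjunct is met. Satisfied.
  (b) No defendant is a corporation. Not satisfied.
  (c) The amount in controversy is USD 119,500, below the $126,500 floor. Fails.
  (d) Every defendant has filed written consent. Satisfied.
  → Not every requirement is met — no jurisdiction.
Courts with jurisdiction: the Dunen Regional Court, the Provincial Court of Thornfield, the Dunholm District Court — 3 in total.

3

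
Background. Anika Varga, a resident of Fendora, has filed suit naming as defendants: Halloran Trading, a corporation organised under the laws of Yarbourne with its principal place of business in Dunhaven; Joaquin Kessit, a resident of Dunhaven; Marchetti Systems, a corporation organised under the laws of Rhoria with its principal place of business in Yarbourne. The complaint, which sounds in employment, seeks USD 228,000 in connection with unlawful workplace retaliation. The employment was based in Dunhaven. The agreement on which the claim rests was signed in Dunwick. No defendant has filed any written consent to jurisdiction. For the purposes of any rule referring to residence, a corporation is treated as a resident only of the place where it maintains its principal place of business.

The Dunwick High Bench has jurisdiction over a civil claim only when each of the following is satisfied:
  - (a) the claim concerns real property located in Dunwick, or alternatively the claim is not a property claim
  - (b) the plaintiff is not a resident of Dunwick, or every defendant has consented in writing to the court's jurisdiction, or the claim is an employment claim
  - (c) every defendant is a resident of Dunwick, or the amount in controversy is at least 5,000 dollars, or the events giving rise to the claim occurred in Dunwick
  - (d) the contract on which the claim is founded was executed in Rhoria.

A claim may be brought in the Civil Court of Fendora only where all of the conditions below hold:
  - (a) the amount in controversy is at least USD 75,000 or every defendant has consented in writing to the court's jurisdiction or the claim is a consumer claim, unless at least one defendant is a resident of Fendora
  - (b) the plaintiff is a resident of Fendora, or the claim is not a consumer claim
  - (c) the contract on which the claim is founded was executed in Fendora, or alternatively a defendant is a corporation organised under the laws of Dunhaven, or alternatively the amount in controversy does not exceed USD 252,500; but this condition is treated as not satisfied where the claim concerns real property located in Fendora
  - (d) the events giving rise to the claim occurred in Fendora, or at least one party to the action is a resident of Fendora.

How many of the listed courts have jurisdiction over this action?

1

The Dunwick High Bench:
  (a) The claim is an employment claim, not a property claim, which satisfies one of the alternatives. Satisfied.
  (b) The plaintiff resides in Fendora, which is not Dunwick, so one alternative holds. Condition met.
  (c) The amount in controversy is USD 228,000, which meets the $5,000 floor — that alternative is enough. Condition met.
  (d) The contract was executed in Dunwick, not Rhoria. Fails.
  → The court lacks jurisdiction.
The Civil Court of Fendora:
  (a) The amount in controversy is 228,000 dollars, which meets the $75,000 floor — that alternative is enough. Condition met.
  (b) The plaintiff resides in Fendora, so this disjunct is met. Condition met.
  (c) The amount in controversy is $228,000, within the $252,500 ceiling, so one alternative holds. The exception is not triggered, since the claim does not concern real property. Met.
  (d) Anika Varga resides in Fendora, so this disjunct is met. Condition met.
  → The court has jurisdiction.
Courts with jurisdiction: the Civil Court of Fendora — 1 in total.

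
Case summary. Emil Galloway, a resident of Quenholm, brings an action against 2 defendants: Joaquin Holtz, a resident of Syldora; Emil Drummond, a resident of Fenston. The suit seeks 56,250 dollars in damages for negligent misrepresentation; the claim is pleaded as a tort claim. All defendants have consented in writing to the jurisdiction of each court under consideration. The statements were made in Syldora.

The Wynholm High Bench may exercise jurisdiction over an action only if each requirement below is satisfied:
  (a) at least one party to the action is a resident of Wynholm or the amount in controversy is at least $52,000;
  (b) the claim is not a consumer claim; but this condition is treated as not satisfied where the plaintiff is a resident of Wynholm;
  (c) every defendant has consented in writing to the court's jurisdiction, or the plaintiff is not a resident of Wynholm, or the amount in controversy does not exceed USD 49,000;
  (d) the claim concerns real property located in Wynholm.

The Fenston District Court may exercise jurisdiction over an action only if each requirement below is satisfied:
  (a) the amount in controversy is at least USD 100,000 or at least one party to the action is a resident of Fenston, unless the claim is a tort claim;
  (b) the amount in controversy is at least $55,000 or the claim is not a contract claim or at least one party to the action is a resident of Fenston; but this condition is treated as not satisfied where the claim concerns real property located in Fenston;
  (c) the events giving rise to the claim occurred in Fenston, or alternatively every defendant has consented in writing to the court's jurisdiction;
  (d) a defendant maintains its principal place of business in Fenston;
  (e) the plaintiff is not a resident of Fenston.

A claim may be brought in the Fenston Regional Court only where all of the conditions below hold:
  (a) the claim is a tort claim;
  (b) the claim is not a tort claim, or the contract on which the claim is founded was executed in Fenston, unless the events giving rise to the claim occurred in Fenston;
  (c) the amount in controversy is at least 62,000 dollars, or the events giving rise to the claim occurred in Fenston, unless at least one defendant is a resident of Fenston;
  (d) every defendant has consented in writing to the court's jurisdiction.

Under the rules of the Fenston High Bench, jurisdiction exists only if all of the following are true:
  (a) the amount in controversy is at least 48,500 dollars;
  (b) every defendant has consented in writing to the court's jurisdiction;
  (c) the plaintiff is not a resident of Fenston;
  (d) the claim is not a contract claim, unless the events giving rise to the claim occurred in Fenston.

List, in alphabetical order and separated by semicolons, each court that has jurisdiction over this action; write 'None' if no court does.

The Wynholm High Bench:
  (a) The amount in controversy is 56,250 dollars, which meets the 52,000 dollars floor, so this disjunct is met. Met.
  (b) The claim is a tort claim, not a consumer claim. The carve-out does not apply: the plaintiff resides in Quenholm, not Wynholm. Met.
  (c) Every defendant has filed written consent, so this disjunct is met. Met.
  (d) The claim does not concern real property. Not satisfied.
  → At least one condition fails; no jurisdiction.
The Fenston District Court:
  (a) Emil Drummond resides in Fenston, so one alternative holds. Met.
  (b) The amount in controversy is USD 56,250, which meets the 55,000 dollars floor, so this disjunct is met. The exception is not triggered, since the claim does not concern real property. Met.
  (c) Every defendant has filed written consent — that alternative is enough. Satisfied.
  (d) No defendant is a corporation. Not satisfied.
  (e) The plaintiff resides in Quenholm, which is not Fenston. Met.
  → At least one condition fails; no jurisdiction.
The Fenston Regional Court:
  (a) The claim is a tort claim. Condition met.
  (b) The claim is a tort claim; no contract (and hence no place of execution) is alleged — none of the alternatives is met. And the operative events occurred in Syldora, not Fenston, so the proviso does not save it. Not met.
  (c) The amount in controversy is USD 56,250, below the USD 62,000 floor; the operative events occurred in Syldora, not Fenston — none of the alternatives is met. The proviso rescues it, though: Emil Drummond resides in Fenston. Condition met.
  (d) Every defendant has filed written consent. Satisfied.
  → Not every requirement is met — no jurisdiction.
The Fenston High Bench:
  (a) The amount in controversy is $56,250, which meets the USD 48,500 floor. Satisfied.
  (b) Every defendant has filed written consent. Satisfied.
  (c) The plaintiff resides in Quenholm, which is not Fenston. Condition met.
  (d) The claim is a tort claim, not a contract claim. Condition met.
  → The court has jurisdiction.

the Fenston High Bench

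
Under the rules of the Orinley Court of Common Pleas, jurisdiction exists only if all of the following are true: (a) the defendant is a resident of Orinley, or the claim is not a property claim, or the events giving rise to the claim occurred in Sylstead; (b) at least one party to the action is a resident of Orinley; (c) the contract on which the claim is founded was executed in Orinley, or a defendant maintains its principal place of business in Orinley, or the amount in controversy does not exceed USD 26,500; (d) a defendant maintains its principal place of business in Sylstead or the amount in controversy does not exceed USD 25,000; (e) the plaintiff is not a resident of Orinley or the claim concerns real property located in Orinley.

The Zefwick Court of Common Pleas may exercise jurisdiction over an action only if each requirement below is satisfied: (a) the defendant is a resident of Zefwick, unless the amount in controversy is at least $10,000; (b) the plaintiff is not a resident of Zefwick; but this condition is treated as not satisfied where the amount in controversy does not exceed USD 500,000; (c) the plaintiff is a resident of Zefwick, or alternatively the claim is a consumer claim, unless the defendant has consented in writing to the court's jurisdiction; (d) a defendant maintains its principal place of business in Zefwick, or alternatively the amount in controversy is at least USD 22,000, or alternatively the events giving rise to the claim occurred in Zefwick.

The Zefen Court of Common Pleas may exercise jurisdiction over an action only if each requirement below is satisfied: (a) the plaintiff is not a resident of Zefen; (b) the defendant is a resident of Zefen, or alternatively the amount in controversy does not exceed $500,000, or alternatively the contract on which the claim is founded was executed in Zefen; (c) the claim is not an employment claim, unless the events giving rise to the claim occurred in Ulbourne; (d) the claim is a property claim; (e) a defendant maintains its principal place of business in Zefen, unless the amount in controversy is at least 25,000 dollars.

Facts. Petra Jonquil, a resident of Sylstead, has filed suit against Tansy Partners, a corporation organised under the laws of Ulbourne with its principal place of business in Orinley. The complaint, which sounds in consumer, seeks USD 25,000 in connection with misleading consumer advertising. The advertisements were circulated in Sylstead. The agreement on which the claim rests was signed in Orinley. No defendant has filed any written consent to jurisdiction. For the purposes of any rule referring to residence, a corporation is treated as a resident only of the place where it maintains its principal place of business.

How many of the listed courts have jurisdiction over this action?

1

The Orinley Court of Common Pleas:
  (a) The defendant resides in Orinley, which satisfies one of the alternatives. Condition met.
  (b) Tansy Partners resides in Orinley. Condition met.
  (c) The contract was executed in Orinley, so one alternative holds. Satisfied.
  (d) The amount in controversy is USD 25,000, within the USD 25,000 ceiling, so one alternative holds. Met.
  (e) The plaintiff resides in Sylstead, which is not Orinley, which satisfies one of the alternatives. Satisfied.
  → All conditions met; jurisdiction exists.
The Zefwick Court of Common Pleas:
  (a) The defendant resides in Orinley, not Zefwick. But the amount in controversy is USD 25,000, which meets the $10,000 floor, and the 'unless' clause therefore excuses the requirement. Met.
  (b) The plaintiff resides in Sylstead, which is not Zefwick. However, the amount in controversy is USD 25,000, within the USD 500,000 ceiling, which falls within the stated exception and so defeats the condition. Not satisfied.
  (c) The claim is a consumer claim — that alternative is enough. Satisfied.
  (d) The amount in controversy is 25,000 dollars, which meets the $22,000 floor — that alternative is enough. Satisfied.
  → Not every requirement is met — no jurisdiction.
The Zefen Court of Common Pleas:
  (a) The plaintiff resides in Sylstead, which is not Zefen. Condition met.
  (b) The amount in controversy is $25,000, within the USD 500,000 ceiling, so one alternative holds. Condition met.
  (c) The claim is a consumer claim, not an employment claim. Met.
  (d) The claim is a consumer claim, not a property claim. Not met.
  (e) The corporate defendant(s) have their principal place of business in Orinley, not Zefen. The proviso rescues it, though: the amount in controversy is 25,000 dollars, which meets the $25,000 floor. Condition met.
  → The court lacks jurisdiction.
Courts with jurisdiction: the Orinley Court of Common Pleas — 1 in total.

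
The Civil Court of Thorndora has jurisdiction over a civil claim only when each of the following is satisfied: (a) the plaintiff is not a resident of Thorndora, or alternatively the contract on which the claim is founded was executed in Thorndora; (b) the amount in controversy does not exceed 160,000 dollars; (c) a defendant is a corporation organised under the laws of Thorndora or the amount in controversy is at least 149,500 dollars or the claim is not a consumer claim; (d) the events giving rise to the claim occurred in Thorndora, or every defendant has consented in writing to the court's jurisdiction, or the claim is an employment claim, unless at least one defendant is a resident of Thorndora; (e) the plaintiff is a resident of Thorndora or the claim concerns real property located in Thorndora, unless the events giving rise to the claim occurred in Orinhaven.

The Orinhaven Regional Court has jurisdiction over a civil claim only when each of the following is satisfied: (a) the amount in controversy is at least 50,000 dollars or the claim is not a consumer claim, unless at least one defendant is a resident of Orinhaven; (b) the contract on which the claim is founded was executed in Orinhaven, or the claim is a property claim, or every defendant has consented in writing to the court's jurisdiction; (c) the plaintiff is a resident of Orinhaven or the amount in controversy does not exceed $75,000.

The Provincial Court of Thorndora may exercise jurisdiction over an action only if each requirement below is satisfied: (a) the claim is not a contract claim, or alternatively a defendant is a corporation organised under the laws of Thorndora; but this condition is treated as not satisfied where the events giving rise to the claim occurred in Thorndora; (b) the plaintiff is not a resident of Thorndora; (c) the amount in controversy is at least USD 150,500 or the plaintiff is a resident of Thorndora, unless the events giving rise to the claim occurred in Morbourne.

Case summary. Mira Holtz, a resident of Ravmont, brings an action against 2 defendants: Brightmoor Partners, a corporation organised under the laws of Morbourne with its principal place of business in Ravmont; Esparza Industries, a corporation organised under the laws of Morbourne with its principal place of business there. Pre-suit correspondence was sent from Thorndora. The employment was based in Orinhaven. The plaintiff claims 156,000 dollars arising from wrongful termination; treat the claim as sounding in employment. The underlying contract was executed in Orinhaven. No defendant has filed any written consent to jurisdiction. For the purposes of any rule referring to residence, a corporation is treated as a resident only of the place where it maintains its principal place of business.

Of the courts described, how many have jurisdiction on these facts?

2

The Civil Court of Thorndora:
  (a) The plaintiff resides in Ravmont, which is not Thorndora, which satisfies one of the alternatives. Satisfied.
  (b) The amount in controversy is $156,000, within the $160,000 ceiling. Satisfied.
  (c) The amount in controversy is $156,000, which meets the 149,500 dollars floor, so this disjunct is met. Satisfied.
  (d) The claim is an employment claim, which satisfies one of the alternatives. Satisfied.
  (e) The plaintiff resides in Ravmont, not Thorndora; the claim does not concern real property — none of the alternatives is met. The proviso rescues it, though: the operative events occurred in Orinhaven. Satisfied.
  → Jurisdiction lies.
The Orinhaven Regional Court:
  (a) The amount in controversy is 156,000 dollars, which meets the USD 50,000 floor, which satisfies one of the alternatives. Condition met.
  (b) The contract was executed in Orinhaven, so this disjunct is met. Met.
  (c) The plaintiff resides in Ravmont, not Orinhaven; the amount in controversy is USD 156,000, above the USD 75,000 ceiling — every alternative fails. Fails.
  → The court lacks jurisdiction.
The Provincial Court of Thorndora:
  (a) The claim is an employment claim, not a contract claim, so one alternative holds. The carve-out does not apply: the operative events occurred in Orinhaven, not Thorndora. Satisfied.
  (b) The plaintiff resides in Ravmont, which is not Thorndora. Met.
  (c) The amount in controversy is 156,000 dollars, which meets the USD 150,500 floor, so this disjunct is met. Met.
  → Every requirement is satisfied — jurisdiction.
Courts with jurisdiction: the Civil Court of Thorndora, the Provincial Court of Thorndora — 2 in total.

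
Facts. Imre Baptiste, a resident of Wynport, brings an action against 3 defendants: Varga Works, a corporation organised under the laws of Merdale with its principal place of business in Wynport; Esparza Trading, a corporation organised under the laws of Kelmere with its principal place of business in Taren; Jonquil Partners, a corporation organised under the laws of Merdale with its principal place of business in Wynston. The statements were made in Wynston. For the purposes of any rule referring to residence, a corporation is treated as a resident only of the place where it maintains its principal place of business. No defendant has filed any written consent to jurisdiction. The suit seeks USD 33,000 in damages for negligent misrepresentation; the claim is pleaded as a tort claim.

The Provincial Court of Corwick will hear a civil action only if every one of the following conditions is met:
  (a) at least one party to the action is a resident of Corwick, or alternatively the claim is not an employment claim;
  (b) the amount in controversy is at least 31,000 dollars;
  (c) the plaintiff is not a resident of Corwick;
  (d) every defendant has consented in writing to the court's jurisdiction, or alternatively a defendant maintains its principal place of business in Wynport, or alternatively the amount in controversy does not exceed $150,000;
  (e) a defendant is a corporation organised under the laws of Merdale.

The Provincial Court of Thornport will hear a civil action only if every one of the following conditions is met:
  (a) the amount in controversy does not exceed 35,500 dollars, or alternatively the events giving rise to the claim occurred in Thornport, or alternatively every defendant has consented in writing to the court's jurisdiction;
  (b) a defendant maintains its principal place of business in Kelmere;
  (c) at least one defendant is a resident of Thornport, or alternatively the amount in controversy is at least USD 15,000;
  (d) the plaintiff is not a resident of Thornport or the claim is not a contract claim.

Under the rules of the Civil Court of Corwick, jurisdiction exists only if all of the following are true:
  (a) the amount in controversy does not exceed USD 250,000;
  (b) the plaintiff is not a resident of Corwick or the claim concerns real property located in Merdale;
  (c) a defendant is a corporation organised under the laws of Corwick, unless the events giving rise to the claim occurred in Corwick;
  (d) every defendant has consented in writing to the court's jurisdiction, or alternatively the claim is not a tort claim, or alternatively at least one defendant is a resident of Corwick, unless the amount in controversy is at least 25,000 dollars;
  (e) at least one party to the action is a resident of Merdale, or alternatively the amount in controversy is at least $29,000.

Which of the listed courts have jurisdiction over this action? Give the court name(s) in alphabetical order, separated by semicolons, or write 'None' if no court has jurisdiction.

The Provincial Court of Corwick:
  (a) The claim is a tort claim, not an employment claim — that alternative is enough. Met.
  (b) The amount in controversy is 33,000 dollars, which meets the USD 31,000 floor. Satisfied.
  (c) The plaintiff resides in Wynport, which is not Corwick. Satisfied.
  (d) Varga Works has its principal place of business in Wynport, so one alternative holds. Condition met.
  (e) Varga Works is organised under the laws of Merdale. Met.
  → The court has jurisdiction.
The Provincial Court of Thornport:
  (a) The amount in controversy is $33,000, within the $35,500 ceiling — that alternative is enough. Condition met.
  (b) The corporate defendant(s) have their principal place of business in Taren, Wynport, Wynston, not Kelmere. Not satisfied.
  (c) The amount in controversy is USD 33,000, which meets the USD 15,000 floor, so one alternative holds. Satisfied.
  (d) The plaintiff resides in Wynport, which is not Thornport, so one alternative holds. Met.
  → Not every requirement is met — no jurisdiction.
The Civil Court of Corwick:
  (a) The amount in controversy is USD 33,000, within the $250,000 ceiling. Met.
  (b) The plaintiff resides in Wynport, which is not Corwick — that alternative is enough. Met.
  (c) The corporate defendant(s) are organised in Kelmere, Merdale, not Corwick. The proviso offers no rescue either, since the operative events occurred in Wynston, not Corwick. Condition not met.
  (d) No such written consent has been filed; the claim is a tort claim; no defendant resides in Corwick (they reside in Wynport, Taren, Wynston) — every alternative fails. However, the amount in controversy is $33,000, which meets the $25,000 floor, so the 'unless' proviso supplies this condition. Satisfied.
  (e) The amount in controversy is $33,000, which meets the 29,000 dollars floor, which satisfies one of the alternatives. Met.
  → At least one condition fails; no jurisdiction.

the Provincial Court of Corwick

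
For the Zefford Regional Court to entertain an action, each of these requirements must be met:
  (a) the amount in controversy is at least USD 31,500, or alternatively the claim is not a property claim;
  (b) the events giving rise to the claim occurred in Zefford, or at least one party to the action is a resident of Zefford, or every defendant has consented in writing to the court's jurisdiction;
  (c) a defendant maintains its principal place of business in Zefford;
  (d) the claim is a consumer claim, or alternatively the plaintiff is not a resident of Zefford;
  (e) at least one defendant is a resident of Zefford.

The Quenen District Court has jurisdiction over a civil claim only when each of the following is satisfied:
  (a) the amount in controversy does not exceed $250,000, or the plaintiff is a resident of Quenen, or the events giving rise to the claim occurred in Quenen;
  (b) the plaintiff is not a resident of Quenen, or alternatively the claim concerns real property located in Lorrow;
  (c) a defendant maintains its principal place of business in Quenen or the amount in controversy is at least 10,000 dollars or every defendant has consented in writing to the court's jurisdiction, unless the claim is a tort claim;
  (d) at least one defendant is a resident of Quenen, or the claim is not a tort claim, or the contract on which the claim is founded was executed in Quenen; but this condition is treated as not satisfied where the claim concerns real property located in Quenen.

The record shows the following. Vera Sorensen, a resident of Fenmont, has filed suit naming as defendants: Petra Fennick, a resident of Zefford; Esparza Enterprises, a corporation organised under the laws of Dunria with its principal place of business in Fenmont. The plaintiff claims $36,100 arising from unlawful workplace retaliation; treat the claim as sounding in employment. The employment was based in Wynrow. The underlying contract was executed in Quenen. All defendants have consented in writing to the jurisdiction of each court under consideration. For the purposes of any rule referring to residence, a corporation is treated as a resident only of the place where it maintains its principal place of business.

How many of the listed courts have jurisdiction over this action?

1

The Zefford Regional Court:
  (a) The amount in controversy is USD 36,100, which meets the USD 31,500 floor, so one alternative holds. Met.
  (b) Petra Fennick resides in Zefford — that alternative is enough. Condition met.
  (c) The corporate defendant(s) have their principal place of business in Fenmont, not Zefford. Not met.
  (d) The plaintiff resides in Fenmont, which is not Zefford, which satisfies one of the alternatives. Satisfied.
  (e) Petra Fennick resides in Zefford. Satisfied.
  → Not every requirement is met — no jurisdiction.
The Quenen District Court:
  (a) The amount in controversy is USD 36,100, within the $250,000 ceiling — that alternative is enough. Satisfied.
  (b) The plaintiff resides in Fenmont, which is not Quenen, so one alternative holds. Met.
  (c) The amount in controversy is USD 36,100, which meets the USD 10,000 floor, which satisfies one of the alternatives. Met.
  (d) The claim is an employment claim, not a tort claim, so this disjunct is met. The exception is not triggered, since the claim does not concern real property. Condition met.
  → Jurisdiction lies.
Courts with jurisdiction: the Quenen District Court — 1 in total.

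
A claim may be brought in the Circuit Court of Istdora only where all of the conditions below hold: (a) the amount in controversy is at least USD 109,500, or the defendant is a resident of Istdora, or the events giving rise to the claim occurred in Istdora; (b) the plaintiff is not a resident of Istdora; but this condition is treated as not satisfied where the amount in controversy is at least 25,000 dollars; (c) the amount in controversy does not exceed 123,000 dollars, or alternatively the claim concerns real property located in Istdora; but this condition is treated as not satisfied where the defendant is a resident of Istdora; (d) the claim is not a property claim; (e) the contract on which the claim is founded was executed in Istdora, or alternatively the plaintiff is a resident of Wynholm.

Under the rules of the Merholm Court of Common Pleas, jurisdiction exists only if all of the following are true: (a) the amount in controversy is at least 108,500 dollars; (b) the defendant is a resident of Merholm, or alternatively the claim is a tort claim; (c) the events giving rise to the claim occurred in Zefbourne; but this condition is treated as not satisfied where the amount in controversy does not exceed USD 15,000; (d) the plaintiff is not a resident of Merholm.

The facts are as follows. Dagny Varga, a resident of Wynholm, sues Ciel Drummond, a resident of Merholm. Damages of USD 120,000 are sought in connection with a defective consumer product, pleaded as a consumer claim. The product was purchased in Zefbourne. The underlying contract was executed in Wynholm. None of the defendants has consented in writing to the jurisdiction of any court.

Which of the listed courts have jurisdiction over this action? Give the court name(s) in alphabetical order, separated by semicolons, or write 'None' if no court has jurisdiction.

The Circuit Court of Istdora:
  (a) The amount in controversy is USD 120,000, which meets the USD 109,500 floor — that alternative is enough. Satisfied.
  (b) The plaintiff resides in Wynholm, which is not Istdora. However, the amount in controversy is $120,000, which meets the 25,000 dollars floor, which falls within the stated exception and so defeats the condition. Condition not met.
  (c) The amount in controversy is $120,000, within the 123,000 dollars ceiling, so one alternative holds. And the carve-out is inapplicable — the defendant resides in Merholm, not Istdora. Satisfied.
  (d) The claim is a consumer claim, not a property claim. Met.
  (e) The plaintiff resides in Wynholm — that alternative is enough. Satisfied.
  → The court lacks jurisdiction.
The Merholm Court of Common Pleas:
  (a) The amount in controversy is 120,000 dollars, which meets the 108,500 dollars floor. Met.
  (b) The defendant resides in Merholm, so this disjunct is met. Condition met.
  (c) The operative events occurred in Zefbourne. The exception is not triggered, since the amount in controversy is $120,000, above the 15,000 dollars ceiling. Condition met.
  (d) The plaintiff resides in Wynholm, which is not Merholm. Met.
  → Jurisdiction lies.

the Merholm Court of Common Pleas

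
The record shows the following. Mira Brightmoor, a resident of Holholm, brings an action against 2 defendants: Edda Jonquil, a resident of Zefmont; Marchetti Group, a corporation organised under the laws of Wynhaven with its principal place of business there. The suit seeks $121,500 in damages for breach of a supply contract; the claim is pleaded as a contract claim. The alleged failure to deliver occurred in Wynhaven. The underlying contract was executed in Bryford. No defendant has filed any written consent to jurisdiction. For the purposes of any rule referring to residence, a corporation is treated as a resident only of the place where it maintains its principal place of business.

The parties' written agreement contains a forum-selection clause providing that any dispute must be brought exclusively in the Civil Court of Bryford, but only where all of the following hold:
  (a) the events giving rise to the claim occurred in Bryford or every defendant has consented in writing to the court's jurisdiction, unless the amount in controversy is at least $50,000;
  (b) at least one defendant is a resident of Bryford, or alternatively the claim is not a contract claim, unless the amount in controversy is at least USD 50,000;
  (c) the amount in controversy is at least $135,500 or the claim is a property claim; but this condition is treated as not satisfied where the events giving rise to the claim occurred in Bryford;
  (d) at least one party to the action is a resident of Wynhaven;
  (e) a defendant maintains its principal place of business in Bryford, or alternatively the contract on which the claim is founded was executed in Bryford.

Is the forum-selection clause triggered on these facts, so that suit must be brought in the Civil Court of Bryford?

The Civil Court of Bryford:
  (a) The operative events occurred in Wynhaven, not Bryford; no such written consent has been filed — every alternative fails. However, the amount in controversy is $121,500, which meets the USD 50,000 floor, so the 'unless' proviso supplies this condition. Condition met.
  (b) No defendant resides in Bryford (they reside in Zefmont, Wynhaven); the claim is a contract claim — none of the alternatives is met. However, the amount in controversy is $121,500, which meets the $50,000 floor, so the 'unless' proviso supplies this condition. Met.
  (c) The amount in controversy is 121,500 dollars, below the 135,500 dollars floor; the claim is a contract claim, not a property claim — every alternative fails. Condition not met.
  (d) Marchetti Group resides in Wynhaven. Condition met.
  (e) The contract was executed in Bryford, so one alternative holds. Condition met.
  → Forum clause is not triggered.

No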